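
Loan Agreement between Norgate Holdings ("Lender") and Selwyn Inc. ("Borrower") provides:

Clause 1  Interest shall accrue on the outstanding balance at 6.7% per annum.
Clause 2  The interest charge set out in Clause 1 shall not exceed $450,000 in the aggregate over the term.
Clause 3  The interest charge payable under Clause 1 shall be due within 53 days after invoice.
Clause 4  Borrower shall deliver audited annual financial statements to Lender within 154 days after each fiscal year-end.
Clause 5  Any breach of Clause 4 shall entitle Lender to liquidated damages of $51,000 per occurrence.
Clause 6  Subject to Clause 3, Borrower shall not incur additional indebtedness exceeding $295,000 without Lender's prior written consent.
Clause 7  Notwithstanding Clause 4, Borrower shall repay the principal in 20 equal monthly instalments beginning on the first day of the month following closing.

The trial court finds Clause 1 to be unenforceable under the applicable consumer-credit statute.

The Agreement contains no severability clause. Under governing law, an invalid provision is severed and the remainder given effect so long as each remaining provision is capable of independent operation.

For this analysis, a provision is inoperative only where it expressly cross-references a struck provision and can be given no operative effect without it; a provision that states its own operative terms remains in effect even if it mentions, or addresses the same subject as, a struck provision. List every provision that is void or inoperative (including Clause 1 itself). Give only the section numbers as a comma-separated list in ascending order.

1, 2, 3

Clause 1 is struck. The whole of Clause 2 is the aggregate cap on the interest charge, defined by reference to Clause 1, so Clause 2 cannot stand once Clause 1 is removed. Clause 3 does nothing except set the payment deadline for the interest charge by reference to Clause 1; with Clause 1 gone it has no independent effect and is inoperative. Clause 6 mentions Clause 3 but its own obligation stands independently of Clause 3, so Clause 6 is not affected. With no severability clause, the stated default rule severs what cannot stand and enforces each remaining provision that can operate on its own. That leaves Clause 4, Clause 5, Clause 6, and Clause 7 in effect.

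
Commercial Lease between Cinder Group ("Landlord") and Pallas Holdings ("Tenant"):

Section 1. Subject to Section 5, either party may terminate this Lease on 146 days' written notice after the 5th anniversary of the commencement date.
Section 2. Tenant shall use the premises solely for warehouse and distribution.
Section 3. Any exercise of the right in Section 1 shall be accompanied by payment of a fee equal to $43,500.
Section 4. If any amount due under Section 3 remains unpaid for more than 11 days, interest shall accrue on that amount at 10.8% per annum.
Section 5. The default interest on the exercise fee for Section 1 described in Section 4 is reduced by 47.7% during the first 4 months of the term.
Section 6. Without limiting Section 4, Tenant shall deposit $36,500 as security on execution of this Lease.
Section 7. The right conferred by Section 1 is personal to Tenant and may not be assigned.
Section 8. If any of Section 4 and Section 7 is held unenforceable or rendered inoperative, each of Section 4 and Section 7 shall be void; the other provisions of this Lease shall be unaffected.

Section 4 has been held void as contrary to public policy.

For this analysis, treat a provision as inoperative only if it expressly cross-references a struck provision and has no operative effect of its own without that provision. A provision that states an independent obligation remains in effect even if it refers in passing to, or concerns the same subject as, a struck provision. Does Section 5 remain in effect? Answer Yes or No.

Section 4 is struck. The whole of Section 5 is the introductory reduction to the default interest on the exercise fee for Section 1, defined by reference to Section 4, so Section 5 cannot stand once Section 4 is removed. Section 6 mentions Section 4 but its own obligation stands independently of Section 4, so Section 6 is not affected. Although Section 1 refers to Section 5, its operative terms do not depend on Section 5, so it remains in effect. Section 8 declares Section 4 and Section 7 mutually dependent; since one of them has fallen, all of them are of no effect. That brings down Section 7 as well. The remainder continues in force under Section 8. The provisions still in force are Section 1, Section 2, Section 3, Section 6, and Section 8. Section 5 is among the inoperative provisions, so the answer is no.

No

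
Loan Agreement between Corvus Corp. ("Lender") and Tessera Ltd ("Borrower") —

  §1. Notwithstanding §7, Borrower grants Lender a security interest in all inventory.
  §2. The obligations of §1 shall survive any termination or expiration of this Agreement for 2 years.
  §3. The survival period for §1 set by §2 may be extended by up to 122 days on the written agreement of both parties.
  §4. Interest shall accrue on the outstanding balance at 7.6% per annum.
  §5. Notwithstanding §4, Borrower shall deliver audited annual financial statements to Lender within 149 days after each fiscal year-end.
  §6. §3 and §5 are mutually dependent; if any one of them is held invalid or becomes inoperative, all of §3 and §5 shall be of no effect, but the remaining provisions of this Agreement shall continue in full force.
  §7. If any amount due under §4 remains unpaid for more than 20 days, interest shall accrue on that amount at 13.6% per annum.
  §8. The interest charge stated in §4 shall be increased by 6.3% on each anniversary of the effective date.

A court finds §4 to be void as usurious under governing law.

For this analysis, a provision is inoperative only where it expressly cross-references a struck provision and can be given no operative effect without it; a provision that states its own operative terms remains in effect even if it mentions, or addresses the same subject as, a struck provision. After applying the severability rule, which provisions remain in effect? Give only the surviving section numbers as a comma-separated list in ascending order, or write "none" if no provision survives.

§4 is struck. §7 does nothing except set the default interest on the interest charge by reference to §4; with §4 gone it has no independent effect and is inoperative. §8 has no operative effect of its own apart from §4 and is therefore inoperative. Although §5 refers to §4, its operative terms do not depend on §4, so it remains in effect. §1 mentions §7 but its own obligation stands independently of §7, so §1 is not affected. §6 ties §3 and §5 together, but none of those is affected here; the remaining provisions continue in force under §6. §1, §2, §3, §5, and §6 remain in effect.

1, 2, 3, 5, 6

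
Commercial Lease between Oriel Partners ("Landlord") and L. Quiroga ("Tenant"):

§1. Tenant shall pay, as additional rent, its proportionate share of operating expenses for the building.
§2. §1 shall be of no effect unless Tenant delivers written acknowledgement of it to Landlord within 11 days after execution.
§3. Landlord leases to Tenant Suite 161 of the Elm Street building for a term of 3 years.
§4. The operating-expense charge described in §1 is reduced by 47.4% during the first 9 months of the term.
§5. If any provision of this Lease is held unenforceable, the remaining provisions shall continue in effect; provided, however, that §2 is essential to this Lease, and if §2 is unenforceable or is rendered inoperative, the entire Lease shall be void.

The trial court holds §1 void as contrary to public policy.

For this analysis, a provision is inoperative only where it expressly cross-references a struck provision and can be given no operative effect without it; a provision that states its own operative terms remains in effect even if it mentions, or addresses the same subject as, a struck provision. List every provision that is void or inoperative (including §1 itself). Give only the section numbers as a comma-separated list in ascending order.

1, 2, 3, 4, 5

§1 is struck. §2 operates only by reference to §1, so it falls with §1. §4 has no operative effect of its own apart from §1 and is therefore inoperative. §5 makes §2 an essential term, and §2 has been rendered inoperative by the cascade; under §5, the entire Lease is therefore void. No provision of the Lease survives.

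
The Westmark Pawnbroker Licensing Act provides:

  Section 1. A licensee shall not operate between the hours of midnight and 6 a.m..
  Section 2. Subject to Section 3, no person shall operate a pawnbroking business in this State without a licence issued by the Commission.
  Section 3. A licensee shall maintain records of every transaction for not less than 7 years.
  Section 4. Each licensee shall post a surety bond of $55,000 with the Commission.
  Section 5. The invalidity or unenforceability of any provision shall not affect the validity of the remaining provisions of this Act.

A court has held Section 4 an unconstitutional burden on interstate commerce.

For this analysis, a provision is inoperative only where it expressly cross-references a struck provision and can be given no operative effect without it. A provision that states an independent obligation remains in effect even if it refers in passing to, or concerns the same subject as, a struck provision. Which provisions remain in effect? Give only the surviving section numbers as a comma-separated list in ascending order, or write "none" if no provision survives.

Section 4 is struck. Nothing else in the Act is defined by reference to Section 4. Under the severability clause in Section 5, the remaining provisions continue in force. The provisions still in force are Section 1, Section 2, Section 3, and Section 5.

1, 2, 3, 5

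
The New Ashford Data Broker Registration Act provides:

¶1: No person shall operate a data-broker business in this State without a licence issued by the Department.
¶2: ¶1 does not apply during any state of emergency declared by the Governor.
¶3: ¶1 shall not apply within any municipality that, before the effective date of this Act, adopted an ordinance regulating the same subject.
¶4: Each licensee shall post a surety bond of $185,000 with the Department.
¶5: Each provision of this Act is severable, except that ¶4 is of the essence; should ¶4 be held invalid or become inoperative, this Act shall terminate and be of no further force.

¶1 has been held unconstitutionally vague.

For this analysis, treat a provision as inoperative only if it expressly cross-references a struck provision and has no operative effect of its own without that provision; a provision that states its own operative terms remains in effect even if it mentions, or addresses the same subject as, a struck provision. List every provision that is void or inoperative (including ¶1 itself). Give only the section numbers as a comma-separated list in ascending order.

¶1 is struck. ¶2 merely fixes the emergency suspension of ¶1; with ¶1 gone it has nothing to operate on and falls away. The only function of ¶3 is the local-preemption carve-out from ¶1, so it cannot stand once ¶1 is removed. ¶5 makes ¶4 an essential term, but ¶4 is unaffected, so the severability proviso in ¶5 preserves the remaining provisions. That leaves ¶4 and ¶5 in effect.

1, 2, 3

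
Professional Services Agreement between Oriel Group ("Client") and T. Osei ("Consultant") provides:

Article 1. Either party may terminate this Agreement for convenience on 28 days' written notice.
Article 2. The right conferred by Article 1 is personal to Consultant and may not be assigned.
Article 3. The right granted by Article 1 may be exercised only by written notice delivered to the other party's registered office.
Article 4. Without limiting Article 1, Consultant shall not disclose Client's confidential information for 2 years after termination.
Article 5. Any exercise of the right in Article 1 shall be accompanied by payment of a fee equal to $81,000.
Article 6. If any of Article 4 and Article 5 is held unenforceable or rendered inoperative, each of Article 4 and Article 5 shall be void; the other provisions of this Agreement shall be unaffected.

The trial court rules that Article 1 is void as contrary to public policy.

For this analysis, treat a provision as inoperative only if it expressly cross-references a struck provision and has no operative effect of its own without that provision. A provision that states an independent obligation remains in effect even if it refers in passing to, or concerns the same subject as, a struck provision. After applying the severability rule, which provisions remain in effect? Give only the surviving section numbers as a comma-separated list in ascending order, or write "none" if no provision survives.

Article 1 is struck. Article 2 operates only by reference to Article 1, so it falls with Article 1. The only function of Article 3 is the notice requirement for Article 1, so it cannot stand once Article 1 is removed. The only function of Article 5 is the exercise fee for Article 1, so it cannot stand once Article 1 is removed. Article 6 declares Article 4 and Article 5 mutually dependent; since one of them has fallen, all of them are of no effect. That brings down Article 4 as well. The remainder continues in force under Article 6. Only Article 6 remains in effect.

6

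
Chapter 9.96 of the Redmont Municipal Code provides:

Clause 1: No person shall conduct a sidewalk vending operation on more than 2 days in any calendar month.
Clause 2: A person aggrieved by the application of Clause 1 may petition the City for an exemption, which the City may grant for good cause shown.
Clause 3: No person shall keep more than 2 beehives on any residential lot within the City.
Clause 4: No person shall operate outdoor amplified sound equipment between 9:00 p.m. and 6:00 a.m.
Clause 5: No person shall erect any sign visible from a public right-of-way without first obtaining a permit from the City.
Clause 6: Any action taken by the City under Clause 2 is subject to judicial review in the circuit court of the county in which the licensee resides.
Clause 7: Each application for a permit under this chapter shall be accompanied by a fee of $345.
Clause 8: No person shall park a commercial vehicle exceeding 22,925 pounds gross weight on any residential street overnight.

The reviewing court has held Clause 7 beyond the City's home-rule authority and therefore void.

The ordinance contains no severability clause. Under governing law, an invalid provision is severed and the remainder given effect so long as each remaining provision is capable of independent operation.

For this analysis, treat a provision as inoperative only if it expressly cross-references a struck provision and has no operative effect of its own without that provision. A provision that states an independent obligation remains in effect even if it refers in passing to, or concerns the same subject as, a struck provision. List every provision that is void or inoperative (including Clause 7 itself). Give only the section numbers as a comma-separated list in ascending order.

7

Clause 7 is struck. Nothing else in the ordinance is defined by reference to Clause 7. Under the stated default rule, only provisions that cannot operate independently fall away; the rest are enforced. Clause 1, Clause 2, Clause 3, Clause 4, Clause 5, Clause 6, and Clause 8 remain in effect.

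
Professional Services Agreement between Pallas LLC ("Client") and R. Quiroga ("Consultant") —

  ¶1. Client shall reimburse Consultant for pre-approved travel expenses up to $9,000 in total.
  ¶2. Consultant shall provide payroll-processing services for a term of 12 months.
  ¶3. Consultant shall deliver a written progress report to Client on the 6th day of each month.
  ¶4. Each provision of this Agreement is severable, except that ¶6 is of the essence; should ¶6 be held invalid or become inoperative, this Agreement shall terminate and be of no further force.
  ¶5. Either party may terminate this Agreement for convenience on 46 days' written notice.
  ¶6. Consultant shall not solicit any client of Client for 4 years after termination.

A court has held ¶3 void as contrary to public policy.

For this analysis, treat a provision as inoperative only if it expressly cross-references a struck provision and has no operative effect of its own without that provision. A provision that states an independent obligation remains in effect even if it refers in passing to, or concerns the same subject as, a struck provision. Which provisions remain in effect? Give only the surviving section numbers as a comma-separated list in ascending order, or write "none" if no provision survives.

1, 2, 4, 5, 6

¶3 is struck. No other provision's operative terms depend on ¶3. ¶4 makes ¶6 an essential term, but ¶6 is unaffected, so the severability proviso in ¶4 preserves the remaining provisions. That leaves ¶1, ¶2, ¶4, ¶5, and ¶6 in effect.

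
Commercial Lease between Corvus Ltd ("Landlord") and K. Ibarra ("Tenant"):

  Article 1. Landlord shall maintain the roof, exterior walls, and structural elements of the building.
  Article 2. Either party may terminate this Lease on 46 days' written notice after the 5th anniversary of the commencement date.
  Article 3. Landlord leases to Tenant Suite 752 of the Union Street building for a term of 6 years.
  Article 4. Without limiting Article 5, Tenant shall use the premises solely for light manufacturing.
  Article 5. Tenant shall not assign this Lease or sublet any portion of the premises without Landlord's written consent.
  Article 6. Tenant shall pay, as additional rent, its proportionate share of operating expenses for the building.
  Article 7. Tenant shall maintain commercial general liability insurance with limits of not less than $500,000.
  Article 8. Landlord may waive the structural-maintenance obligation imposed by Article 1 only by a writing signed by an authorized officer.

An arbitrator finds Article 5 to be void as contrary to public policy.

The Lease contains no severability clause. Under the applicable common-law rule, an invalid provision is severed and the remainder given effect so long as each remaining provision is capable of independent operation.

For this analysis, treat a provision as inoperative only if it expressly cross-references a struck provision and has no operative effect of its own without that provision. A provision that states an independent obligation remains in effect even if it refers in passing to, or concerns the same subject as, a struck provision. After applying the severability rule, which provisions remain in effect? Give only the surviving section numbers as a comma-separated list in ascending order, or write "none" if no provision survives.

Article 5 is struck. Article 4 mentions Article 5 but its own obligation stands independently of Article 5, so Article 4 is not affected. No other provision's operative terms depend on Article 5. Under the stated default rule, only provisions that cannot operate independently fall away; the rest are enforced. That leaves Article 1, Article 2, Article 3, Article 4, Article 6, Article 7, and Article 8 in effect.

1, 2, 3, 4, 6, 7, 8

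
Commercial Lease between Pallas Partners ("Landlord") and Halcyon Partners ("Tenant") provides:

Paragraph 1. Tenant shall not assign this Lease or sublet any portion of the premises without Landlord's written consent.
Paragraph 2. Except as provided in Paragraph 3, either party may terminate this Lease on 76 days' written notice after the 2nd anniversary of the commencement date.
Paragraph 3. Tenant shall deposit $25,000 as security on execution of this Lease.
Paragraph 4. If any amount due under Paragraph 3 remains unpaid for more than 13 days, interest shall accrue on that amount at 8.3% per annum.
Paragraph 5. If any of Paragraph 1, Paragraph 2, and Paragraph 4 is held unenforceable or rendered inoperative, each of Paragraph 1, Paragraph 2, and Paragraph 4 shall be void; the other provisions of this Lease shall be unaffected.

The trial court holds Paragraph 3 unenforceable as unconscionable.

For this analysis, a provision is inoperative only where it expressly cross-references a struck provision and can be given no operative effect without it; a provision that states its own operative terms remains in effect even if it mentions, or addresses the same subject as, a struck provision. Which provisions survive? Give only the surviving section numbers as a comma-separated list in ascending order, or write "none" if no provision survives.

Paragraph 3 is struck. Paragraph 4 operates only by reference to Paragraph 3, so it falls with Paragraph 3. Paragraph 5 declares Paragraph 1, Paragraph 2, and Paragraph 4 mutually dependent; since one of them has fallen, all of them are of no effect. That brings down Paragraph 1 and Paragraph 2 as well. The remainder continues in force under Paragraph 5. Only Paragraph 5 remains in effect.

5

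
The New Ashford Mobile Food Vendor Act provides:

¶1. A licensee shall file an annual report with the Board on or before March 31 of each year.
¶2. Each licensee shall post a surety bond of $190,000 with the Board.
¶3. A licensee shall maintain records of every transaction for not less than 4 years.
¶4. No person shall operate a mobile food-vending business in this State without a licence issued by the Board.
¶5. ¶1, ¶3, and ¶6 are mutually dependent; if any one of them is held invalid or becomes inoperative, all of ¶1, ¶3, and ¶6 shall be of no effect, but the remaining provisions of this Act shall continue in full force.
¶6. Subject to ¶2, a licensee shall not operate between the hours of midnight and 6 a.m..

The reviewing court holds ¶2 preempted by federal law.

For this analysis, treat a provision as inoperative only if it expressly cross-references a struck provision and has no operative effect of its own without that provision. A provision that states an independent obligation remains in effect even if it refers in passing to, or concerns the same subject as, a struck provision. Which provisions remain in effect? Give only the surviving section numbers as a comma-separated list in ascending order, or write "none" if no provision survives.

¶2 is struck. ¶6 mentions ¶2 but its own obligation stands independently of ¶2, so ¶6 is not affected. No other provision's operative terms depend on ¶2. ¶5 ties ¶1, ¶3, and ¶6 together, but none of those is affected here; the remaining provisions continue in force under ¶5. The provisions still in force are ¶1, ¶3, ¶4, ¶5, and ¶6.

1, 3, 4, 5, 6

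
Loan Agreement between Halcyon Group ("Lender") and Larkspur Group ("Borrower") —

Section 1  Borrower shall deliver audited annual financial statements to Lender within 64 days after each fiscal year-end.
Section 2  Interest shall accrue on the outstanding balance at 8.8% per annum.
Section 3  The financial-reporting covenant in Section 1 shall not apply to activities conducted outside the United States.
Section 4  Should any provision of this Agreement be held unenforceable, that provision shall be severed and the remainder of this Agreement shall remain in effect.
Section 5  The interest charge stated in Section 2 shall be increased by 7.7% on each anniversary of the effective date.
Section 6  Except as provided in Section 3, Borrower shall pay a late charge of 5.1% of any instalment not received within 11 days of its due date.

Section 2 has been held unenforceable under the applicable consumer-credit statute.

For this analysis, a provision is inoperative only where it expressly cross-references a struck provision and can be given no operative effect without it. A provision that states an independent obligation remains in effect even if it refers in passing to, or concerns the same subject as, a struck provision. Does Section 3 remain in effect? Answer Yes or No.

Yes

Section 2 is struck. Section 5 has no operative effect of its own apart from Section 2 and is therefore inoperative. Under the severability clause in Section 4, the remaining provisions continue in force. Section 1, Section 3, Section 4, and Section 6 remain in effect. Section 3 is among the surviving provisions, so the answer is yes.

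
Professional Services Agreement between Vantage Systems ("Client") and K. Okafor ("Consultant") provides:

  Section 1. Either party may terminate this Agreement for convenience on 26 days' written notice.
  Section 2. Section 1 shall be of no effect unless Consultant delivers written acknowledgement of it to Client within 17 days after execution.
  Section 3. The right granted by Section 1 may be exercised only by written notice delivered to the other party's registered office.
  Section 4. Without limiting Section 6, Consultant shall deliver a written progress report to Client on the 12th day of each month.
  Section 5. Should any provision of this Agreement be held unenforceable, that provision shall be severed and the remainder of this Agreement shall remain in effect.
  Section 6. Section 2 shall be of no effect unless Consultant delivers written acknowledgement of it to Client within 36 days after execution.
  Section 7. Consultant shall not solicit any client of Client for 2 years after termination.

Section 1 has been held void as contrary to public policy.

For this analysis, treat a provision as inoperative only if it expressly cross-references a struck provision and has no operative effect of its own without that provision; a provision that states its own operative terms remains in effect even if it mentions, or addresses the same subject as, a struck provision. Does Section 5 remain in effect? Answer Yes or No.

Yes

Section 1 is struck. Section 2 has no operative effect of its own apart from Section 1 and is therefore inoperative. The only function of Section 3 is the notice requirement for Section 1, so it cannot stand once Section 1 is removed. The only function of Section 6 is the acknowledgement condition for Section 2, so it cannot stand once Section 2 is removed. Section 4 mentions Section 6 but its own obligation stands independently of Section 6, so Section 4 is not affected. Under the severability clause in Section 5, the remaining provisions continue in force. Section 4, Section 5, and Section 7 remain in effect. Section 5 is among the surviving provisions, so the answer is yes.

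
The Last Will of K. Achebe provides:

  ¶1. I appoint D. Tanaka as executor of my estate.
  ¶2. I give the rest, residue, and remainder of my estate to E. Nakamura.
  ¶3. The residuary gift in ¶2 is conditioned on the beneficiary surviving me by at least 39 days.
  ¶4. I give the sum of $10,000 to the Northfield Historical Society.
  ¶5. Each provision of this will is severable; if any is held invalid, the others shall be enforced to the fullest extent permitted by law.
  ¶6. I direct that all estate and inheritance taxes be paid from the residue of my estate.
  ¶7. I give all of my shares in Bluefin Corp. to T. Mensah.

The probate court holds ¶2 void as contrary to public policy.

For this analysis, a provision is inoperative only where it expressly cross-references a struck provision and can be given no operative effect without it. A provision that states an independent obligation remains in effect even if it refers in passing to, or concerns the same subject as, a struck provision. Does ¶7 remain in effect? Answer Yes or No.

Yes

¶2 is struck. The only function of ¶3 is the survivorship condition on ¶2, so it cannot stand once ¶2 is removed. Under the severability clause in ¶5, the remaining provisions continue in force. That leaves ¶1, ¶4, ¶5, ¶6, and ¶7 in effect. ¶7 is among the surviving provisions, so the answer is yes.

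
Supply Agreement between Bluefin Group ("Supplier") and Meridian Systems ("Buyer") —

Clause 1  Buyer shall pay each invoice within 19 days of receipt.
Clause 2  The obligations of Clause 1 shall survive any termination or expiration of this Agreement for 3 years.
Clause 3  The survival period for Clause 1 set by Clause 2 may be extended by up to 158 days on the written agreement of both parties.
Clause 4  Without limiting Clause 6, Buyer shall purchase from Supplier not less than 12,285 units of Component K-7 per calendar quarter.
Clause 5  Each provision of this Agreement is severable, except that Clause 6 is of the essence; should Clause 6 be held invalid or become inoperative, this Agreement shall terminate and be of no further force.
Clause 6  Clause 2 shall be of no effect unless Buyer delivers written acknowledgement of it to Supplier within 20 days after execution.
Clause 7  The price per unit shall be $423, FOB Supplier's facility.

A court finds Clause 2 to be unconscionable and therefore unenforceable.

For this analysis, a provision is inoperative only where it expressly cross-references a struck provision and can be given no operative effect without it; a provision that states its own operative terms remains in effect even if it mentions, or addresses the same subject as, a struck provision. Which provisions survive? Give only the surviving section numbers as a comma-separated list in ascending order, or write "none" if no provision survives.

none

Clause 2 is struck. Clause 3 has no operative effect of its own apart from Clause 2 and is therefore inoperative. The only function of Clause 6 is the acknowledgement condition for Clause 2, so it cannot stand once Clause 2 is removed. Clause 5 makes Clause 6 an essential term, and Clause 6 has been rendered inoperative by the cascade; under Clause 5, the entire Agreement is therefore void. No provision of the Agreement survives.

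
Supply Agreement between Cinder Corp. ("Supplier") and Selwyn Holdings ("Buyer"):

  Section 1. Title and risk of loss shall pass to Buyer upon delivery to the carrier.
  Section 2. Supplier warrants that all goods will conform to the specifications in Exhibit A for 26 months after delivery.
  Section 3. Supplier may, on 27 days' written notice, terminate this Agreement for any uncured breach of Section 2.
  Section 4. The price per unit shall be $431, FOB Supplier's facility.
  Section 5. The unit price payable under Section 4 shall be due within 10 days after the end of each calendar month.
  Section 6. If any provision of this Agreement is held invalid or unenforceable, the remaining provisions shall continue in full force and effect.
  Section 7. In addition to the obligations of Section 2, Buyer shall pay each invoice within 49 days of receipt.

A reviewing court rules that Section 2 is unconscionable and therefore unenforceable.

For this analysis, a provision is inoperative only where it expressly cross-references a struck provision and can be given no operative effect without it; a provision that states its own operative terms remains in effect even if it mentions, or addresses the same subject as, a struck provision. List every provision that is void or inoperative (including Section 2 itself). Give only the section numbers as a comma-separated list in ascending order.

Section 2 is struck. Section 3 merely fixes the termination right for breach of Section 2; with Section 2 gone it has nothing to operate on and falls away. Although Section 7 refers to Section 2, its operative terms do not depend on Section 2, so it remains in effect. Section 6 is a severability clause and preserves every provision that can still be given independent effect. That leaves Section 1, Section 4, Section 5, Section 6, and Section 7 in effect.

2, 3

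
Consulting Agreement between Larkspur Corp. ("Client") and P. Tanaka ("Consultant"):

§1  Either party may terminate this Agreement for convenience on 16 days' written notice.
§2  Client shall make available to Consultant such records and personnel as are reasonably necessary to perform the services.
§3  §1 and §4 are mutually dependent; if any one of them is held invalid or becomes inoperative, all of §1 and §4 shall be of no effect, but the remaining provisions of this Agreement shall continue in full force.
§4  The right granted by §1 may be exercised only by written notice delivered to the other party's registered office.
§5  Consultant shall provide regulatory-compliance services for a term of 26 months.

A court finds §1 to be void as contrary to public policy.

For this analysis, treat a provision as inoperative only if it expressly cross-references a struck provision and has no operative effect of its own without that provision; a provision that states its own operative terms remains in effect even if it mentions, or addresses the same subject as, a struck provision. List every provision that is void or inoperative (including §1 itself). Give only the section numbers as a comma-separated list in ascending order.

1, 4

§1 is struck. §4 operates only by reference to §1, so it falls with §1. §3 declares §1 and §4 mutually dependent; since one of them has fallen, all of them are of no effect. The remainder continues in force under §3. §2, §3, and §5 remain in effect.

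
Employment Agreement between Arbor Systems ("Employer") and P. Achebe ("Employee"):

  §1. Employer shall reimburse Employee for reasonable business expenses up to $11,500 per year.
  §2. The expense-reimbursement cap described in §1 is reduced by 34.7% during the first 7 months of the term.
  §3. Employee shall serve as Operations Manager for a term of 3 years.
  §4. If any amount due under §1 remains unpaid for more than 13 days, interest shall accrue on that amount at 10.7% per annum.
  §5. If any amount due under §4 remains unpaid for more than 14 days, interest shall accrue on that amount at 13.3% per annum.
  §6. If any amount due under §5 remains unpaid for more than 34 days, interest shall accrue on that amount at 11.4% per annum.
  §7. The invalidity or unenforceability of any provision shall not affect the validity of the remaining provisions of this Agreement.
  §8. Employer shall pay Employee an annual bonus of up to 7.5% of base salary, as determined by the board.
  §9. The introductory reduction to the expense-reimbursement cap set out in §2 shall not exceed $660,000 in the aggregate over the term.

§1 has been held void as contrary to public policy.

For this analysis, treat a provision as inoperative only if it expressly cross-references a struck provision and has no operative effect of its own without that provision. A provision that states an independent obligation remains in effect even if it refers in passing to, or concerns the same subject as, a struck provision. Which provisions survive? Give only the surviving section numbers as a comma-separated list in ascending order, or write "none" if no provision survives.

3, 7, 8

§1 is struck. §2 does nothing except set the introductory reduction to the expense-reimbursement cap by reference to §1; with §1 gone it has no independent effect and is inoperative. The whole of §4 is the default interest on the expense-reimbursement cap, defined by reference to §1, so §4 cannot stand once §1 is removed. §5 does nothing except set the default interest on the default interest on the expense-reimbursement cap by reference to §4; with §4 gone it has no independent effect and is inoperative. The whole of §9 is the aggregate cap on the introductory reduction to the expense-reimbursement cap, defined by reference to §2, so §9 cannot stand once §2 is removed. §6 has no operative effect of its own apart from §5 and is therefore inoperative. §7 is a severability clause and preserves every provision that can still be given independent effect. The provisions still in force are §3, §7, and §8.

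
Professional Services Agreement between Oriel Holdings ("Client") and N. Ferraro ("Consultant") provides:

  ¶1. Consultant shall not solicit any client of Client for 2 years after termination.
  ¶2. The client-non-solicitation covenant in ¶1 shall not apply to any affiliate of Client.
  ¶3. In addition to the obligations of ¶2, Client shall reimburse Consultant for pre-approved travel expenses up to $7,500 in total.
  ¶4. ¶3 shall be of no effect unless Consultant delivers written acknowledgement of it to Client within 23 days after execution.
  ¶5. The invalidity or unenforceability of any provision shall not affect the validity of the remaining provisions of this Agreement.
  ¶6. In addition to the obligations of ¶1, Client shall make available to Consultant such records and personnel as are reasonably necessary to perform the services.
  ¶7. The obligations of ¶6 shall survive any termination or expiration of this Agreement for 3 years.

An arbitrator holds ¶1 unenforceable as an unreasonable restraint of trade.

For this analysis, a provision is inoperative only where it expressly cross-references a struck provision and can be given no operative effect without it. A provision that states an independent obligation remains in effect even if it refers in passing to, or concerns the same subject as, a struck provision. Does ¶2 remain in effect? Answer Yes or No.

No

¶1 is struck. ¶2 has no operative effect of its own apart from ¶1 and is therefore inoperative. Although ¶3 refers to ¶2, its operative terms do not depend on ¶2, so it remains in effect. ¶6 mentions ¶1 but its own obligation stands independently of ¶1, so ¶6 is not affected. Under the severability clause in ¶5, the remaining provisions continue in force. ¶3, ¶4, ¶5, ¶6, and ¶7 remain in effect. ¶2 is among the inoperative provisions, so the answer is no.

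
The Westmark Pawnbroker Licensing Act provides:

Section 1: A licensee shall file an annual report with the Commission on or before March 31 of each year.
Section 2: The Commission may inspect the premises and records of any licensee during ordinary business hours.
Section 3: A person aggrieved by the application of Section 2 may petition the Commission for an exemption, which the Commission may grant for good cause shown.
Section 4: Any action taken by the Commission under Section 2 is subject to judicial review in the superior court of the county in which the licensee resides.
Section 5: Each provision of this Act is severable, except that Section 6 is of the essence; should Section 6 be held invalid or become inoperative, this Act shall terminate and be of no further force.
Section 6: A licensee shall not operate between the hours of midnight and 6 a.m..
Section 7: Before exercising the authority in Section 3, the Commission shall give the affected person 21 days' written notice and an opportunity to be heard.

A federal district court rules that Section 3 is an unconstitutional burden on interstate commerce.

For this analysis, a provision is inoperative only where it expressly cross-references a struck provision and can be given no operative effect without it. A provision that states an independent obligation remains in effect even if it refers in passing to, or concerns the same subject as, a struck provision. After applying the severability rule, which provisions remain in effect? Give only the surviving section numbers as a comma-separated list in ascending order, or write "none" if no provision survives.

Section 3 is struck. The only function of Section 7 is the notice-and-hearing requirement for Section 3, so it cannot stand once Section 3 is removed. Section 5 makes Section 6 an essential term, but Section 6 is unaffected, so the severability proviso in Section 5 preserves the remaining provisions. The provisions still in force are Section 1, Section 2, Section 4, Section 5, and Section 6.

1, 2, 4, 5, 6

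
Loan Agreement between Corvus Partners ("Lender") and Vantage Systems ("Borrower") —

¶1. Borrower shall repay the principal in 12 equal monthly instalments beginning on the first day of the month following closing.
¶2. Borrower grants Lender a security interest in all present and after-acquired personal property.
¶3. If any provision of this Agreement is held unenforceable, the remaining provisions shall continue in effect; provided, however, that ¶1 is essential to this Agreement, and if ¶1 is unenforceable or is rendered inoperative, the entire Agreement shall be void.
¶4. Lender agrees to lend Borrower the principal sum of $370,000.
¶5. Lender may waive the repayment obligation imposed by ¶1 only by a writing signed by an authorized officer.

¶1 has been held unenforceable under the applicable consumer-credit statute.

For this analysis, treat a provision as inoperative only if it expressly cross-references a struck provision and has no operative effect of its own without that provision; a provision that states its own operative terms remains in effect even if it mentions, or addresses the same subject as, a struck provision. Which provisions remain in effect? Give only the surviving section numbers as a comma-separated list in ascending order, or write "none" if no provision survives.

¶1 is struck. ¶5 has no operative effect of its own apart from ¶1 and is therefore inoperative. ¶3 makes ¶1 an essential term, and ¶1 is the provision held invalid; under ¶3, the entire Agreement is therefore void. No provision of the Agreement survives.

none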